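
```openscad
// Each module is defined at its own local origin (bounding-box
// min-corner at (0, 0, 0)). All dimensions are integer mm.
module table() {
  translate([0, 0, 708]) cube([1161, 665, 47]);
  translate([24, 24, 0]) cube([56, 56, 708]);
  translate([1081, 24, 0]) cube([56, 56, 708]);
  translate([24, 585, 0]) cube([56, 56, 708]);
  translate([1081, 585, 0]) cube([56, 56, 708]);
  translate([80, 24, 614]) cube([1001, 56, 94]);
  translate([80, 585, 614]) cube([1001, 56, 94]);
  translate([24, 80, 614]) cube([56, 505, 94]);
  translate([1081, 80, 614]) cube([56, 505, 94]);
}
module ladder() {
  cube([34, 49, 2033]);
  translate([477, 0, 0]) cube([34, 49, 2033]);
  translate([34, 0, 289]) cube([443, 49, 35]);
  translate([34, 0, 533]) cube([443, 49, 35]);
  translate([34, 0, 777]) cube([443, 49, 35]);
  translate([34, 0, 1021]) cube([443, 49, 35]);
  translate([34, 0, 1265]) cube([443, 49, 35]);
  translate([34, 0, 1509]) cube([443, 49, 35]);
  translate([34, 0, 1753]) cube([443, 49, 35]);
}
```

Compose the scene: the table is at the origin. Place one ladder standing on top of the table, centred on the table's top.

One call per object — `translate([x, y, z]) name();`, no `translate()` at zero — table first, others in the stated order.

table();
translate([325, 308, 755]) ladder();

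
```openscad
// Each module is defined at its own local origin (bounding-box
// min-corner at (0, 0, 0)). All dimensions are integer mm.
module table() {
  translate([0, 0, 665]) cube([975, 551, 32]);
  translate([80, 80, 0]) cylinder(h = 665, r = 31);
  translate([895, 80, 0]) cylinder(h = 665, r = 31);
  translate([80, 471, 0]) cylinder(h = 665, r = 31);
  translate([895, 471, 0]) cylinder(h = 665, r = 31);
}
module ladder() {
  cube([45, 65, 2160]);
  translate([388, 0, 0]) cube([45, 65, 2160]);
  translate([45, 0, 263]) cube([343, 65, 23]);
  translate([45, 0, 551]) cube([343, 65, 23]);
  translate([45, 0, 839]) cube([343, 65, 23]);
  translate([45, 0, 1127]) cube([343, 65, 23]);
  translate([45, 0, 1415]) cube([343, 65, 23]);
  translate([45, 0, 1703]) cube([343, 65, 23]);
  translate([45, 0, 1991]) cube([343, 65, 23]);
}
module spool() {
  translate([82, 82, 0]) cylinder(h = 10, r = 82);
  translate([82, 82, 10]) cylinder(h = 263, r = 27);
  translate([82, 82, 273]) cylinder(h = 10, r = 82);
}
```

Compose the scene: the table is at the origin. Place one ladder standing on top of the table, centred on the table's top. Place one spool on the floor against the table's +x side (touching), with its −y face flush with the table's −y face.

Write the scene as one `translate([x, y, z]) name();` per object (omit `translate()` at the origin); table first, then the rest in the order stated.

table();
translate([271, 243, 697]) ladder();
translate([975, 0, 0]) spool();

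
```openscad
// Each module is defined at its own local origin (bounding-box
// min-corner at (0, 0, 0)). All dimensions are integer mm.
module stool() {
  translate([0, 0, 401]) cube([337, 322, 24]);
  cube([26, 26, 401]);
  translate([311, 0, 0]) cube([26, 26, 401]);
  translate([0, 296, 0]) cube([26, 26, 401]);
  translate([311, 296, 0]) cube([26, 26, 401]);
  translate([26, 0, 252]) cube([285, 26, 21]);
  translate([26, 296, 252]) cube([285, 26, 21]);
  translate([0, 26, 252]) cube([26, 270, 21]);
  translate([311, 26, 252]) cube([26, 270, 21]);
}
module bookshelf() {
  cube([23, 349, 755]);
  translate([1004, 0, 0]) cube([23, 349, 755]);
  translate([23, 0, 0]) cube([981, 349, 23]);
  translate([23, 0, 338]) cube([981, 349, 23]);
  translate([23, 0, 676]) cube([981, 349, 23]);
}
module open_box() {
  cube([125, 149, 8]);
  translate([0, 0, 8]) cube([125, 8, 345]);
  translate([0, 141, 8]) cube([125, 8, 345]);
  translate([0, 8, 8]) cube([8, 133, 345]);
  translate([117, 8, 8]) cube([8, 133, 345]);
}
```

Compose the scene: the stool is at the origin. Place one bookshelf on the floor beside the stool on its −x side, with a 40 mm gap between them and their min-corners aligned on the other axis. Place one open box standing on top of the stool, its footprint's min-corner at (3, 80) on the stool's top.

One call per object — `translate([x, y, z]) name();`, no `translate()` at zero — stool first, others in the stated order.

stool();
translate([-1067, 0, 0]) bookshelf();
translate([3, 80, 425]) open_box();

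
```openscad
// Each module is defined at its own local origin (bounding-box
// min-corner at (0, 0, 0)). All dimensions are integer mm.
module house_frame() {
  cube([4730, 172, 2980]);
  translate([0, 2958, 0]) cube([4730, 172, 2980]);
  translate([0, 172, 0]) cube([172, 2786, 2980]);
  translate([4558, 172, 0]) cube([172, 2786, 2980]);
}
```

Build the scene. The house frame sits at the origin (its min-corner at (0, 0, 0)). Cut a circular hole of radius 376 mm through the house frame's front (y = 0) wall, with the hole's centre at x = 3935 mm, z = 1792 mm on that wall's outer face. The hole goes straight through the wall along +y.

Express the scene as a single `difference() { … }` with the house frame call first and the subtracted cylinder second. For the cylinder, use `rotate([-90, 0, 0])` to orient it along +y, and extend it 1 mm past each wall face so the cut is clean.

difference() {
  house_frame();
  translate([3935, -1, 1792]) rotate([-90, 0, 0]) cylinder(h = 174, r = 376);
}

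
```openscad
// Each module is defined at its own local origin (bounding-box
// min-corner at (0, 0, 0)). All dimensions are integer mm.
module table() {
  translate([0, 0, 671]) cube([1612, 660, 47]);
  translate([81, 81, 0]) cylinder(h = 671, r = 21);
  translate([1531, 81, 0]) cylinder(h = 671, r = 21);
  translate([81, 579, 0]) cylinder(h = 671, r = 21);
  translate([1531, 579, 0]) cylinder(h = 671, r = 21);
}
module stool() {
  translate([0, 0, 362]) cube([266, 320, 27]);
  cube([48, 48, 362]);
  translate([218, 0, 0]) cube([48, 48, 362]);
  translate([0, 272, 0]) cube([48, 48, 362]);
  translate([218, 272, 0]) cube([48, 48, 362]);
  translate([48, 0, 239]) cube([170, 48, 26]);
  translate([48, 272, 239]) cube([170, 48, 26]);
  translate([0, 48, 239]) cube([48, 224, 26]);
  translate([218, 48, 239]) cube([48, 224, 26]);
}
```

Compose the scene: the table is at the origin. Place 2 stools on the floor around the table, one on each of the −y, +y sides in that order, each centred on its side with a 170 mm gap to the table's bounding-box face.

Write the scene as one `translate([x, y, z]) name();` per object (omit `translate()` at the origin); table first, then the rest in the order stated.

table();
translate([673, -490, 0]) stool();
translate([673, 830, 0]) stool();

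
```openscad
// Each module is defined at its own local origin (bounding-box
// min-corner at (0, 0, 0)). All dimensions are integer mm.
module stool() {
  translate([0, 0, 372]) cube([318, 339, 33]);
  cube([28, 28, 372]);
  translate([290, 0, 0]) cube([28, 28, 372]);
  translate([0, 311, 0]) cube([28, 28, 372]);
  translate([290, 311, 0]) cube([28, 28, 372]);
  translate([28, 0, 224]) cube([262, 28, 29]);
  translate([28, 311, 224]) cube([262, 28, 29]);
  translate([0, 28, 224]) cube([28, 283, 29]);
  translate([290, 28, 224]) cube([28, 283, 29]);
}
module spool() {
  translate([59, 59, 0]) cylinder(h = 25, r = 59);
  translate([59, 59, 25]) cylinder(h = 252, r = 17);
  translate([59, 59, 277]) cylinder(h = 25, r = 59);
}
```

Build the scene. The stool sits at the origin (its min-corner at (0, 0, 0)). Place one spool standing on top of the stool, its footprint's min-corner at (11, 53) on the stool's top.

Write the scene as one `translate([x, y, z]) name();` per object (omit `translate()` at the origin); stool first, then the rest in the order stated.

stool();
translate([11, 53, 405]) spool();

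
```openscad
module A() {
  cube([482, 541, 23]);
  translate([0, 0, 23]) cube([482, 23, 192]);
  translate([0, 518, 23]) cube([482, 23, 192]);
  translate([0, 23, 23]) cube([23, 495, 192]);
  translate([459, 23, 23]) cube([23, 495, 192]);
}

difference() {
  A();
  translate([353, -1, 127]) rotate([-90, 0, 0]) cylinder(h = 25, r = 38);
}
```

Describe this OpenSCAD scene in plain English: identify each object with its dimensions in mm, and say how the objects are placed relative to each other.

A is an open storage box with external size 482×541×215 mm and wall thickness 23 mm (the base is also 23 mm thick). The base covers the whole footprint; the four walls stand on the base, with the y-facing walls full-width and the x-facing walls fitting between their inner faces.

The open box has a circular hole of radius 38 mm through its front wall, centred at (x = 353, z = 127).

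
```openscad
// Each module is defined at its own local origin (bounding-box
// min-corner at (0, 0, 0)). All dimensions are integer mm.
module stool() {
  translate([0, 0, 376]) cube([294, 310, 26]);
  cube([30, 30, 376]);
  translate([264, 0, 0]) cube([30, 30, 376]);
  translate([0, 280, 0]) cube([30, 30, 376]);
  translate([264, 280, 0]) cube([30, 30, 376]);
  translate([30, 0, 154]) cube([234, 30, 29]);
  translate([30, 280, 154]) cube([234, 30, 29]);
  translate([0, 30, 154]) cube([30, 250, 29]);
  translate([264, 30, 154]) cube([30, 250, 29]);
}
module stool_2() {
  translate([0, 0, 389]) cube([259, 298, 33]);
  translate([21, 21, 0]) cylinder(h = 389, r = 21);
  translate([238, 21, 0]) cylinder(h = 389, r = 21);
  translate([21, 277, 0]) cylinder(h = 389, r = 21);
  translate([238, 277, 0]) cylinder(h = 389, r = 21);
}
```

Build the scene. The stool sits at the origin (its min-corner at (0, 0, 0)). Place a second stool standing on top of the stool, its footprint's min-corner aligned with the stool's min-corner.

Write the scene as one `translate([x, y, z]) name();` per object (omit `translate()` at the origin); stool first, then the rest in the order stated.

stool();
translate([0, 0, 402]) stool_2();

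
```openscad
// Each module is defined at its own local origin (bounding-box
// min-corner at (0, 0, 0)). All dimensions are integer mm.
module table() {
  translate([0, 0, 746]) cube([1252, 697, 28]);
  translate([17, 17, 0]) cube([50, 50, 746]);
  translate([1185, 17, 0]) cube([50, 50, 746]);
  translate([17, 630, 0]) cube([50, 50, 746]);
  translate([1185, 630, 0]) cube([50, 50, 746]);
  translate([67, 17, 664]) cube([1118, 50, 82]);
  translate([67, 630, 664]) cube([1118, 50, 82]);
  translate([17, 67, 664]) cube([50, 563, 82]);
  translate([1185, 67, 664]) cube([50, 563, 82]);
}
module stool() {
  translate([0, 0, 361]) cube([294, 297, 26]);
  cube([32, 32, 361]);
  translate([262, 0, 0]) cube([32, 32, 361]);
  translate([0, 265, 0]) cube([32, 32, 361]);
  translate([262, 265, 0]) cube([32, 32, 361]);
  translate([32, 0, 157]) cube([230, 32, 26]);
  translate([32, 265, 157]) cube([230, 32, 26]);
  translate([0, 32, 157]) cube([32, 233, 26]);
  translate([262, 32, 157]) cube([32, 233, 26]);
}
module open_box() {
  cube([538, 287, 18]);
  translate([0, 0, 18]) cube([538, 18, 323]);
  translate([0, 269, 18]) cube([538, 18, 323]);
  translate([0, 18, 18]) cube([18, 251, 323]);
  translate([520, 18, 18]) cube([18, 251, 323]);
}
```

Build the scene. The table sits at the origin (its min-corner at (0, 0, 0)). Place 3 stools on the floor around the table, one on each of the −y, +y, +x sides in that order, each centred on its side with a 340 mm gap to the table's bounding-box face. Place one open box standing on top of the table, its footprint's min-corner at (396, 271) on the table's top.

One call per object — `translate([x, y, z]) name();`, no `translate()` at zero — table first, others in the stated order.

table();
translate([479, -637, 0]) stool();
translate([479, 1037, 0]) stool();
translate([1592, 200, 0]) stool();
translate([396, 271, 774]) open_box();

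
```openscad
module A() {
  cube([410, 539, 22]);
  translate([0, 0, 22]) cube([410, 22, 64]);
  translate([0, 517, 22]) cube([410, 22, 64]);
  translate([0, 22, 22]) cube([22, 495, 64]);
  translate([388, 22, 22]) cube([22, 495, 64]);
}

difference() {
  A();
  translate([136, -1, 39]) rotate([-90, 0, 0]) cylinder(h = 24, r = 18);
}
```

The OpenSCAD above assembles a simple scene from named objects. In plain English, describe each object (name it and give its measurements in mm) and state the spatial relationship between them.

A is an open storage box with external size 410×539×86 mm and wall thickness 22 mm (the base is also 22 mm thick). The base covers the whole footprint; the four walls stand on the base, with the y-facing walls full-width and the x-facing walls fitting between their inner faces.

The open box has a circular hole of radius 18 mm through its front wall, centred at (x = 136, z = 39).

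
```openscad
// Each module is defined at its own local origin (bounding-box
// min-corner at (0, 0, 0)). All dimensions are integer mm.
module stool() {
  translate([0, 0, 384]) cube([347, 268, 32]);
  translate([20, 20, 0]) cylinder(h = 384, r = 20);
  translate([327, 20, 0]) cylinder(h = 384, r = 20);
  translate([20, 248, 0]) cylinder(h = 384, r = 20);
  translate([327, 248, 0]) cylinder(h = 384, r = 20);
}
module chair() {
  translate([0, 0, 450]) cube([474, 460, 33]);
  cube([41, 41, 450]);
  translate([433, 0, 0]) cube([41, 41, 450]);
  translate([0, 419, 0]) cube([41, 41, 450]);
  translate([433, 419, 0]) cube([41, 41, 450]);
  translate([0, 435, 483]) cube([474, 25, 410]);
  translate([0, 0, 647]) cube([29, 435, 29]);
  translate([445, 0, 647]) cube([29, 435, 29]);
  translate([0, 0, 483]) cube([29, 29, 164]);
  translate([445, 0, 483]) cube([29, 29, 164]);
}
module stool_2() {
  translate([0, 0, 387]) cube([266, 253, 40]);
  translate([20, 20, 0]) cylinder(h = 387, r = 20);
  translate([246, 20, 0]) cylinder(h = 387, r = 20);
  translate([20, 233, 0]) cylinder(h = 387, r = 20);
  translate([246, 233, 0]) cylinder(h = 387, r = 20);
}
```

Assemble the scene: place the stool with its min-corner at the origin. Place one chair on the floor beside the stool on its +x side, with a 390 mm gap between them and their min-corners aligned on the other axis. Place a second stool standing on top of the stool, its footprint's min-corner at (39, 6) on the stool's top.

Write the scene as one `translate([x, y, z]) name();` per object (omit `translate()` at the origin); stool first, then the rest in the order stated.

stool();
translate([737, 0, 0]) chair();
translate([39, 6, 416]) stool_2();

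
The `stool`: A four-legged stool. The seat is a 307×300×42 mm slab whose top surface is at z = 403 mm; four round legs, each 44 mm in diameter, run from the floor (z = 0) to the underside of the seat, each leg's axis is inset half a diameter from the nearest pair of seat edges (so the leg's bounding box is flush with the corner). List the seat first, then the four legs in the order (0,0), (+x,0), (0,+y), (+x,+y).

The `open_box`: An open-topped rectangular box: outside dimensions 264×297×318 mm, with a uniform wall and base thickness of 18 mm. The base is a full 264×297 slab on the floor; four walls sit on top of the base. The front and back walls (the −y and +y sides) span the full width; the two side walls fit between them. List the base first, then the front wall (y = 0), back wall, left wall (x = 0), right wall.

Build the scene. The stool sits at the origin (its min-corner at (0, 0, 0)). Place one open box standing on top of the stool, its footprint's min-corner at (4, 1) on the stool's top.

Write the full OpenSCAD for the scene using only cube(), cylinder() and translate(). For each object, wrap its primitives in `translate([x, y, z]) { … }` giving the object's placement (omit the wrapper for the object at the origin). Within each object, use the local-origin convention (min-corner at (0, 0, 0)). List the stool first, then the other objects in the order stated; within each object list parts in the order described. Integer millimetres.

translate([0, 0, 361]) cube([307, 300, 42]);
translate([22, 22, 0]) cylinder(h = 361, r = 22);
translate([285, 22, 0]) cylinder(h = 361, r = 22);
translate([22, 278, 0]) cylinder(h = 361, r = 22);
translate([285, 278, 0]) cylinder(h = 361, r = 22);
translate([4, 1, 403]) {
  cube([264, 297, 18]);
  translate([0, 0, 18]) cube([264, 18, 300]);
  translate([0, 279, 18]) cube([264, 18, 300]);
  translate([0, 18, 18]) cube([18, 261, 300]);
  translate([246, 18, 18]) cube([18, 261, 300]);
}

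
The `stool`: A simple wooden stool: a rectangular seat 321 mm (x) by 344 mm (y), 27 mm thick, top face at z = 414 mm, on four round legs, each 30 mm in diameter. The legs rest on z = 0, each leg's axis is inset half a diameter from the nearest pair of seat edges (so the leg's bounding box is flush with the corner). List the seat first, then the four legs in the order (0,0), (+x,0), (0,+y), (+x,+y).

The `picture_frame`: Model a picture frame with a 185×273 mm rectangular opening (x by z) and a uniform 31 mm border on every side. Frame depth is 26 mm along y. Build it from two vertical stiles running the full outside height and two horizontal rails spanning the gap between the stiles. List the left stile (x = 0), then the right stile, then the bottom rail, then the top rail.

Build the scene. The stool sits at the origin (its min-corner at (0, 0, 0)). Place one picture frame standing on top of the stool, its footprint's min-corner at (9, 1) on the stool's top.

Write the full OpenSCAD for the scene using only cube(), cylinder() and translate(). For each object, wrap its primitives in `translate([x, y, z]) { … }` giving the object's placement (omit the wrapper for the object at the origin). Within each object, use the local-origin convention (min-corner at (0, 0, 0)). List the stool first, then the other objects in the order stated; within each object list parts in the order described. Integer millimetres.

translate([0, 0, 387]) cube([321, 344, 27]);
translate([15, 15, 0]) cylinder(h = 387, r = 15);
translate([306, 15, 0]) cylinder(h = 387, r = 15);
translate([15, 329, 0]) cylinder(h = 387, r = 15);
translate([306, 329, 0]) cylinder(h = 387, r = 15);
translate([9, 1, 414]) {
  cube([31, 26, 335]);
  translate([216, 0, 0]) cube([31, 26, 335]);
  translate([31, 0, 0]) cube([185, 26, 31]);
  translate([31, 0, 304]) cube([185, 26, 31]);
}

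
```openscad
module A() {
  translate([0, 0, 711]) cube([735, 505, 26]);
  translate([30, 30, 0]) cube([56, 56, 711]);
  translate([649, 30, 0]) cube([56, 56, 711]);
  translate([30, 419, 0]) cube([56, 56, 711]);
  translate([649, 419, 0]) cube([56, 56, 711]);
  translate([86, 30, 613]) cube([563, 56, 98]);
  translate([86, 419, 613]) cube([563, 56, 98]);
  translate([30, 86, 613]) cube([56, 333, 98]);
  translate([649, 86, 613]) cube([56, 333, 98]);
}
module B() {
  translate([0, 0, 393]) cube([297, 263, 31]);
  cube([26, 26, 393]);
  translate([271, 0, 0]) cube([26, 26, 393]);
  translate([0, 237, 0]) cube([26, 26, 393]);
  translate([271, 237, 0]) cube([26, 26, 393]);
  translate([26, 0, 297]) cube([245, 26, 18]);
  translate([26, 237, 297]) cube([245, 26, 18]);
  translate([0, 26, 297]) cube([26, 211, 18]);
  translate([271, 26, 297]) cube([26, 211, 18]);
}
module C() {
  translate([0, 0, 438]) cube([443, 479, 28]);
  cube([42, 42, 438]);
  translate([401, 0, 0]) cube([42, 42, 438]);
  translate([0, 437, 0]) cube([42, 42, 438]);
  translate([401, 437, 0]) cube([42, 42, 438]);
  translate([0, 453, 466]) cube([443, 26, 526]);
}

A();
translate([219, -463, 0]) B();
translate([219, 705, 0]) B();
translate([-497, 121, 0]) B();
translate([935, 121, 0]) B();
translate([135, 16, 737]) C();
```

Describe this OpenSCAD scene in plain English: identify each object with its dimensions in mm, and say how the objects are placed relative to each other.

A is a table: top 735 mm (x) × 505 mm (y), 26 mm thick, upper face at z = 737 mm, on four 56×56 mm square legs, each inset 30 mm from the nearest pair of top edges, running from z = 0 to the bottom of the top. Four apron rails, 56 mm thick and 98 mm tall, run between adjacent legs with their top edges flush with the underside of the top and their outer faces flush with the legs' outer faces.

B is a four-legged stool. The seat is 297×263 mm, 31 mm thick, top at z = 424 mm. It stands on four square legs, each 26×26 mm in cross-section, from z = 0 to the seat underside, each flush with a corner of the seat. Four stretchers, 26 mm wide and 18 mm tall, connect adjacent legs with their undersides at z = 297 mm, each running between the inner faces of the legs it joins and aligned with the legs' outer faces on the other axis.

C is a chair: 443×479 mm seat, 28 mm thick, top at z = 466 mm, on four 42 mm square corner legs flush with the seat edges. A 26 mm thick backrest slab spans the full seat width, extending 526 mm above the seat top, its back face flush with the seat's +y edge.

Four stools sit around the table at the −y, +y, −x, +x sides. The chair is on top of the table.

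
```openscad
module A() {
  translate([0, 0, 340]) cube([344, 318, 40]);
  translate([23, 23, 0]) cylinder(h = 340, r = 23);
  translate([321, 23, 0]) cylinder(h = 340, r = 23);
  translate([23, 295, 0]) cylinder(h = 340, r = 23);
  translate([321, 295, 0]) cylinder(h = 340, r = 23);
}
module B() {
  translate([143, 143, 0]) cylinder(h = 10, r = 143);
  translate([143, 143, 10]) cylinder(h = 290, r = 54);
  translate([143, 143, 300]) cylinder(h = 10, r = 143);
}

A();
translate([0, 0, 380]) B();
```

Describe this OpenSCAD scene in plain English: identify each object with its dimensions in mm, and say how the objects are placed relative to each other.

A is a four-legged stool. The seat is a 344×318×40 mm slab whose top surface is at z = 380 mm; four round legs, each 46 mm in diameter, run from the floor (z = 0) to the underside of the seat, each leg's axis is inset half a diameter from the nearest pair of seat edges (so the leg's bounding box is flush with the corner).

B is a spool: two coaxial disc flanges of radius 143 mm and thickness 10 mm, joined by a core cylinder of radius 54 mm and height 290 mm. The lower flange rests on z = 0 and the three cylinders share a vertical axis.

The spool is on top of the stool.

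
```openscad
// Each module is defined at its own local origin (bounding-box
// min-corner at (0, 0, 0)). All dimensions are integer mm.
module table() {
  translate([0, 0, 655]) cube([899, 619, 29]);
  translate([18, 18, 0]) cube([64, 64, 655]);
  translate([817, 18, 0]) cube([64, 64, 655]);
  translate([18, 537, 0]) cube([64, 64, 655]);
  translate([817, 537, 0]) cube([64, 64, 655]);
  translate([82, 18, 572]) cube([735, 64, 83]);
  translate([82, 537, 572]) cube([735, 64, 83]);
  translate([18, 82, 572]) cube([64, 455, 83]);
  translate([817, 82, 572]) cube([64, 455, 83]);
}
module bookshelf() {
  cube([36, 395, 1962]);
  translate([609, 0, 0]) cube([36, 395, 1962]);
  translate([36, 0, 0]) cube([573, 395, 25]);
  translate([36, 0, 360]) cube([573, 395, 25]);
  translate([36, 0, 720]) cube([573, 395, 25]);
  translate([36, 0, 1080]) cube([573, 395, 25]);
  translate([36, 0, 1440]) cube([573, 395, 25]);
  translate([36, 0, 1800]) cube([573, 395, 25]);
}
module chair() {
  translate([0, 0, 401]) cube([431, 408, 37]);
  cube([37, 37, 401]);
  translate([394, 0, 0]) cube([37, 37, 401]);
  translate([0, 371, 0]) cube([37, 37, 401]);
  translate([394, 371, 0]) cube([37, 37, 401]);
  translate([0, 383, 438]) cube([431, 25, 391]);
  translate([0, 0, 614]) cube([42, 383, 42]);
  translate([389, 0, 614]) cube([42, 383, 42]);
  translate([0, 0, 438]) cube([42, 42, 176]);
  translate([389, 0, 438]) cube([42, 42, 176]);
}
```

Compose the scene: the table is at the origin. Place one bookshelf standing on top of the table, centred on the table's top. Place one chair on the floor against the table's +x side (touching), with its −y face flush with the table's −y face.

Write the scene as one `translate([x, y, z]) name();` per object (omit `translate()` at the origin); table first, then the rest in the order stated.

table();
translate([127, 112, 684]) bookshelf();
translate([899, 0, 0]) chair();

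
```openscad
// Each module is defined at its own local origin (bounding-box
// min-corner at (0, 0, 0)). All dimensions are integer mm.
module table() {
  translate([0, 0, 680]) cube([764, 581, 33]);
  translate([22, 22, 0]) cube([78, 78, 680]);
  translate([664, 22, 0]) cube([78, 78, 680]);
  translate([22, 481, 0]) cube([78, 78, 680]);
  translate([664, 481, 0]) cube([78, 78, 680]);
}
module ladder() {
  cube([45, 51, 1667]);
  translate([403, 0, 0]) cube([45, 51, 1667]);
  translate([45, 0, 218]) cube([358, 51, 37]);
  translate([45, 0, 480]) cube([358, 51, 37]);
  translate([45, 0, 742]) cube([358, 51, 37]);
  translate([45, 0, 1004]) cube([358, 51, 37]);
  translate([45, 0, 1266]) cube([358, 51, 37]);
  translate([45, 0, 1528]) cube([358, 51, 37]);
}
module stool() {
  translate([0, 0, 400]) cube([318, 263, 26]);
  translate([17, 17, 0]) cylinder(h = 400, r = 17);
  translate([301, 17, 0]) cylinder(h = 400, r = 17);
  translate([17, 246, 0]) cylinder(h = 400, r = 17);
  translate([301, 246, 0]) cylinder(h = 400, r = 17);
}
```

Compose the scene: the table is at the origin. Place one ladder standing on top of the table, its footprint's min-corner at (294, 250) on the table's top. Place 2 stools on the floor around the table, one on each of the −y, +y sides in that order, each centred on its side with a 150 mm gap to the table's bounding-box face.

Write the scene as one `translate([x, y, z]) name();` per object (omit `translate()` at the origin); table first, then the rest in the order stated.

table();
translate([294, 250, 713]) ladder();
translate([223, -413, 0]) stool();
translate([223, 731, 0]) stool();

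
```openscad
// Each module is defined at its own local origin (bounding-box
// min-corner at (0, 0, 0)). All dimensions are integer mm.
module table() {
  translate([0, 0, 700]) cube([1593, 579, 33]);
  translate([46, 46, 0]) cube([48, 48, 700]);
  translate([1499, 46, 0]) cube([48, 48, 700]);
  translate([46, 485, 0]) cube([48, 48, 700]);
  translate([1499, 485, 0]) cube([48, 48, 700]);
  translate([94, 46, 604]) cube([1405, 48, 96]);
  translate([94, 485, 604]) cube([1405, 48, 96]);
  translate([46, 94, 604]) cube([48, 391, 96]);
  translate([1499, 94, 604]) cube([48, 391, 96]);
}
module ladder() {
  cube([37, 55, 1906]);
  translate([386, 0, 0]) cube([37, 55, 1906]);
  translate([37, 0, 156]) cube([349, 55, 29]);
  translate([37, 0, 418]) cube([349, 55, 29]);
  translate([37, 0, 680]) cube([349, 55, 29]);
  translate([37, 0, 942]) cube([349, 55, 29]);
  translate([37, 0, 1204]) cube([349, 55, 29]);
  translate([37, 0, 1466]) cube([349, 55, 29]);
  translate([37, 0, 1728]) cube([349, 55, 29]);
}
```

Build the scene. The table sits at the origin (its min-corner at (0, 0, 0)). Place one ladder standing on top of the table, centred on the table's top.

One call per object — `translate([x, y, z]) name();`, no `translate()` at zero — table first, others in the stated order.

table();
translate([585, 262, 733]) ladder();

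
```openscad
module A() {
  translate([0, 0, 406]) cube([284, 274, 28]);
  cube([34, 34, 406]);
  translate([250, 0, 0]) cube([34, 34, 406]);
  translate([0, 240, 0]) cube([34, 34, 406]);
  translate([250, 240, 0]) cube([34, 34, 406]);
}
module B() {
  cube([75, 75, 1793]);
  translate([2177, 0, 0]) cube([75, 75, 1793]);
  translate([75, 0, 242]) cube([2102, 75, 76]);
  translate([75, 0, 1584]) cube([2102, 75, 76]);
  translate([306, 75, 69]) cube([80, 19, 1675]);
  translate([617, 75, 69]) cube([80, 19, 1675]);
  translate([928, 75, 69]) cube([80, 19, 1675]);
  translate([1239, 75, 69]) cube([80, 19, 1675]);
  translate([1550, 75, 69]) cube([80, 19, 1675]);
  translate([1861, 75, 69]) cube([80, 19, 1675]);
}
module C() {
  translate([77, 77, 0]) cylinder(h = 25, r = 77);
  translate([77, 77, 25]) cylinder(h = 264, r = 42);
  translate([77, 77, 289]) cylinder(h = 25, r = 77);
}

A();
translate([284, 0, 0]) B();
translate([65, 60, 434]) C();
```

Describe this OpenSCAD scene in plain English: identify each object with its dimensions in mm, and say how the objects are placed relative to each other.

A is a four-legged stool. The seat is 284×274 mm, 28 mm thick, top at z = 434 mm. It stands on four square legs, each 34×34 mm in cross-section, from z = 0 to the seat underside, each flush with a corner of the seat.

B is a fence section. Two 75×75 mm posts, 1793 mm tall, stand on the floor with a clear span of 2102 mm between their inner faces. Two horizontal rails of 75×76 mm section span the gap between the posts with their undersides at z = 242 mm and z = 1584 mm, flush with the posts' −y face. 6 pickets, each 80 mm wide, 19 mm thick and 1675 mm tall, are fixed to the +y face of the rails with their bottoms at z = 69 mm, evenly spaced across the span with equal gaps (rounded down to the nearest mm) at the −x end and between each pair — any rounding remainder accumulates at the +x end.

C is a spool: two coaxial disc flanges of radius 77 mm and thickness 25 mm, joined by a core cylinder of radius 42 mm and height 264 mm. The lower flange rests on z = 0 and the three cylinders share a vertical axis.

The fence section is against the stool's +x side, with their −y faces flush. The spool is on top of the stool, centred.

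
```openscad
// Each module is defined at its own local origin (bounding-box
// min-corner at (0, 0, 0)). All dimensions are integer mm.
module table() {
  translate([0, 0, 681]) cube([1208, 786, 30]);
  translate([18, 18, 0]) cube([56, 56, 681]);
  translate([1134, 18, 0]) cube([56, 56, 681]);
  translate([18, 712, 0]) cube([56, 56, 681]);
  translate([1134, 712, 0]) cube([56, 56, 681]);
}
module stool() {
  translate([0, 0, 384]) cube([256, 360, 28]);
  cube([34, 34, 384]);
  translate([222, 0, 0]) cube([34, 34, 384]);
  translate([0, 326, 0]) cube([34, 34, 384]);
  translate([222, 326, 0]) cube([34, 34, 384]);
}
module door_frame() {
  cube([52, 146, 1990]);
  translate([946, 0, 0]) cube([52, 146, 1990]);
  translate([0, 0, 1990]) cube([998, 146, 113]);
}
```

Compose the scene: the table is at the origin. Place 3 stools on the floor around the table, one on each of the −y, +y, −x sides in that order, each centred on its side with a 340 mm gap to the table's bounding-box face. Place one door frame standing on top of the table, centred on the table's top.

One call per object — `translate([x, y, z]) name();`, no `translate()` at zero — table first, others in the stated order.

table();
translate([476, -700, 0]) stool();
translate([476, 1126, 0]) stool();
translate([-596, 213, 0]) stool();
translate([105, 320, 711]) door_frame();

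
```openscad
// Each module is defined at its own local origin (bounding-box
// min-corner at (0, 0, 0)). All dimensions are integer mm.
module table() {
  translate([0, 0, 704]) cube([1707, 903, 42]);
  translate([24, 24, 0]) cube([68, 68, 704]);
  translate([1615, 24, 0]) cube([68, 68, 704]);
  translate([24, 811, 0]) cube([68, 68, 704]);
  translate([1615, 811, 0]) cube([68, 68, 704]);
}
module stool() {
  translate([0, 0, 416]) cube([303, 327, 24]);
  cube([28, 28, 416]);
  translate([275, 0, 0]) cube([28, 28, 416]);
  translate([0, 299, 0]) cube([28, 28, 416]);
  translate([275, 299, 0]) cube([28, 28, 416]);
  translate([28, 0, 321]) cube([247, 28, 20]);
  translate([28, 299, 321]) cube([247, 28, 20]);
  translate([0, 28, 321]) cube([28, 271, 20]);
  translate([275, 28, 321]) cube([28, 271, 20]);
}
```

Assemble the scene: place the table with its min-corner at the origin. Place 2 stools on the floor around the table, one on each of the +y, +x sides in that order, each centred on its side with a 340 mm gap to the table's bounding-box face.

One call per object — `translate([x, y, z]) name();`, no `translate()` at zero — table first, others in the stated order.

table();
translate([702, 1243, 0]) stool();
translate([2047, 288, 0]) stool();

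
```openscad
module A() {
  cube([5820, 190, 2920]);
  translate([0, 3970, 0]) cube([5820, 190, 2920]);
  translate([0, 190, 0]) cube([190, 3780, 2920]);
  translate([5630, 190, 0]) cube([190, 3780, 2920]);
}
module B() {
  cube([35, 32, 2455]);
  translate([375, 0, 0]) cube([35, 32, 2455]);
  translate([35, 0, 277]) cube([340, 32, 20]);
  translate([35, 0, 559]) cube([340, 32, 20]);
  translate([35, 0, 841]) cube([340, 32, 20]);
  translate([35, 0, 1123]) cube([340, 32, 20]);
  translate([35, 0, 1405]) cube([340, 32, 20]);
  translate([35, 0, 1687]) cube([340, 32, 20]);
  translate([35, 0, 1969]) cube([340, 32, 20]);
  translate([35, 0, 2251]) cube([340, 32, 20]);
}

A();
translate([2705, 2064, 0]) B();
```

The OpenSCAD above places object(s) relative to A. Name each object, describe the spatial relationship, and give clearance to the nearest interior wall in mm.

A is a house frame. B is a ladder. The ladder sits inside the house frame, centred. The clearance to the nearest interior wall is 1874 mm.

Clearances: x = 2515, y = 1874; minimum 1874 mm.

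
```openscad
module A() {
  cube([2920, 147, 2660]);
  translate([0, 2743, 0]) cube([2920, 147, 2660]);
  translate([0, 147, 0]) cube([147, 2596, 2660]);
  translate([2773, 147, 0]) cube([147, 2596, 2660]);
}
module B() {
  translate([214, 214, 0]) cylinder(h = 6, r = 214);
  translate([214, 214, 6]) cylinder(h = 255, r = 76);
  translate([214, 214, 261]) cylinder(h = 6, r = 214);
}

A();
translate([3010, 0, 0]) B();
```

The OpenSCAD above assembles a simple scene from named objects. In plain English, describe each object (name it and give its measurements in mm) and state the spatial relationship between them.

A is a box-shaped house frame (walls only): outside footprint 2920×2890 mm, wall height 2660 mm, wall thickness 147 mm. The two y-facing walls run the full x-width; the two x-facing walls fit between the inner faces of the y-facing walls.

B is a spool: two coaxial disc flanges of radius 214 mm and thickness 6 mm, joined by a core cylinder of radius 76 mm and height 255 mm. The lower flange rests on z = 0 and the three cylinders share a vertical axis.

The spool is on the floor beside the house frame on its +x side.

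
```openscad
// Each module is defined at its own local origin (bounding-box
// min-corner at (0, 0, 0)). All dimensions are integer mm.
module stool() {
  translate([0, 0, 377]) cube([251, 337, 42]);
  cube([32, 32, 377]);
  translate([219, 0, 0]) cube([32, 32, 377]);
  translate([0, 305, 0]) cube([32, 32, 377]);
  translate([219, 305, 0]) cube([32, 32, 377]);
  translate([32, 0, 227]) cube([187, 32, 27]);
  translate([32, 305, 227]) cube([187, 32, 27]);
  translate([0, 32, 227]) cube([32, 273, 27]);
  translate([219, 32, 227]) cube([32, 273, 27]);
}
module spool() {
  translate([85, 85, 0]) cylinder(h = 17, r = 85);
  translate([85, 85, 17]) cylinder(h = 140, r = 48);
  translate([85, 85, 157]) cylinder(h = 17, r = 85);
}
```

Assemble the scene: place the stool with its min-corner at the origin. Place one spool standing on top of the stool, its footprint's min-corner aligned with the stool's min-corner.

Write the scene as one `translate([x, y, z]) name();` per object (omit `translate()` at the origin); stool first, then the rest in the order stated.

stool();
translate([0, 0, 419]) spool();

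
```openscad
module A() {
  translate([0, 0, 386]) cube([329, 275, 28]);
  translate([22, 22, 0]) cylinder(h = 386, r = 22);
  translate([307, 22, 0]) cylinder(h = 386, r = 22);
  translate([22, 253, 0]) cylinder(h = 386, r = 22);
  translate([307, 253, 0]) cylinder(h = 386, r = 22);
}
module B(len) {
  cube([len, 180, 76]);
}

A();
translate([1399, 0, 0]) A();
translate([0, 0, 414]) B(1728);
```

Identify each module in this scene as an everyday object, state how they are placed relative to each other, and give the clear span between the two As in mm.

Second stool starts at x = 1399; first ends at x = 329; clear span = 1399 − 329 = 1070 mm.

A is a stool. B is a beam. A beam spans the tops of two stools. The clear span between the two stools is 1070 mm.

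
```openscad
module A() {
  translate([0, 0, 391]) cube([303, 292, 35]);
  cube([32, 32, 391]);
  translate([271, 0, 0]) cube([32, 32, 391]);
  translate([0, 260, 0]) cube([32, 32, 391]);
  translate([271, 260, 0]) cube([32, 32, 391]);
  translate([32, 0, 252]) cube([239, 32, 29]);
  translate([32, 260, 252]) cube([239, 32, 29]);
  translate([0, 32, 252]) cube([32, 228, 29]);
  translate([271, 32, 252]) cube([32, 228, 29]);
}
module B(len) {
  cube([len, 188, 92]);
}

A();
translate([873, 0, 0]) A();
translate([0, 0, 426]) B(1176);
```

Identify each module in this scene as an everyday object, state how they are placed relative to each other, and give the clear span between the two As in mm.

Second stool starts at x = 873; first ends at x = 303; clear span = 873 − 303 = 570 mm.

A is a stool. B is a beam. A beam spans the tops of two stools. The clear span between the two stools is 570 mm.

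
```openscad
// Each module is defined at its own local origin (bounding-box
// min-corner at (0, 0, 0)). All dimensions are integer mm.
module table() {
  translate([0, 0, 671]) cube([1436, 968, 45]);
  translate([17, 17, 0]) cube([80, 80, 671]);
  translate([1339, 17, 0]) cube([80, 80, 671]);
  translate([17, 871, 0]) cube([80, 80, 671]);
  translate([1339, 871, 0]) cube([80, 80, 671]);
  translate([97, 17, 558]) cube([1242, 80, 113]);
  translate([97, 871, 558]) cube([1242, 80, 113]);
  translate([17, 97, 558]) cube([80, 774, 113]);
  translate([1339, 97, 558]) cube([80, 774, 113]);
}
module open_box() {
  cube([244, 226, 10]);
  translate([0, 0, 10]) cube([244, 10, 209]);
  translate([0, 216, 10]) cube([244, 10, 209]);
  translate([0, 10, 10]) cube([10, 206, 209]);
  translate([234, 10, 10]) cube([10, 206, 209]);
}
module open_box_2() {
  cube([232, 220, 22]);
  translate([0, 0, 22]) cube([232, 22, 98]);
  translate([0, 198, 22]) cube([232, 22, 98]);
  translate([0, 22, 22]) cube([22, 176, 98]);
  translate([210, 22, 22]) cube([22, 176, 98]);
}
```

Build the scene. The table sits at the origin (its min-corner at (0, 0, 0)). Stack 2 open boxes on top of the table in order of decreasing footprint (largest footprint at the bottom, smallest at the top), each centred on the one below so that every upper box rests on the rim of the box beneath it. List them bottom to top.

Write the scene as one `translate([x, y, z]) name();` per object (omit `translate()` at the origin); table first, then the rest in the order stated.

table();
translate([596, 371, 716]) open_box();
translate([602, 374, 935]) open_box_2();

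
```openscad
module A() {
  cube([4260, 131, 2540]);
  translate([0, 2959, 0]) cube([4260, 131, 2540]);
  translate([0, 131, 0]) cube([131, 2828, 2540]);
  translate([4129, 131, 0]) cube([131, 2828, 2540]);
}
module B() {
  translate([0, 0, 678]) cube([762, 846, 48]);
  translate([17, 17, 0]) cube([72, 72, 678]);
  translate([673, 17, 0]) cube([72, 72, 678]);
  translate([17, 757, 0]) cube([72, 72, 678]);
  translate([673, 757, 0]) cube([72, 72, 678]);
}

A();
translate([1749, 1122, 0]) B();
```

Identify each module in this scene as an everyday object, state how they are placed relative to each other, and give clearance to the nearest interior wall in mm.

Clearances: x = 1618, y = 991; minimum 991 mm.

A is a house frame. B is a table. The table sits inside the house frame, centred. The clearance to the nearest interior wall is 991 mm.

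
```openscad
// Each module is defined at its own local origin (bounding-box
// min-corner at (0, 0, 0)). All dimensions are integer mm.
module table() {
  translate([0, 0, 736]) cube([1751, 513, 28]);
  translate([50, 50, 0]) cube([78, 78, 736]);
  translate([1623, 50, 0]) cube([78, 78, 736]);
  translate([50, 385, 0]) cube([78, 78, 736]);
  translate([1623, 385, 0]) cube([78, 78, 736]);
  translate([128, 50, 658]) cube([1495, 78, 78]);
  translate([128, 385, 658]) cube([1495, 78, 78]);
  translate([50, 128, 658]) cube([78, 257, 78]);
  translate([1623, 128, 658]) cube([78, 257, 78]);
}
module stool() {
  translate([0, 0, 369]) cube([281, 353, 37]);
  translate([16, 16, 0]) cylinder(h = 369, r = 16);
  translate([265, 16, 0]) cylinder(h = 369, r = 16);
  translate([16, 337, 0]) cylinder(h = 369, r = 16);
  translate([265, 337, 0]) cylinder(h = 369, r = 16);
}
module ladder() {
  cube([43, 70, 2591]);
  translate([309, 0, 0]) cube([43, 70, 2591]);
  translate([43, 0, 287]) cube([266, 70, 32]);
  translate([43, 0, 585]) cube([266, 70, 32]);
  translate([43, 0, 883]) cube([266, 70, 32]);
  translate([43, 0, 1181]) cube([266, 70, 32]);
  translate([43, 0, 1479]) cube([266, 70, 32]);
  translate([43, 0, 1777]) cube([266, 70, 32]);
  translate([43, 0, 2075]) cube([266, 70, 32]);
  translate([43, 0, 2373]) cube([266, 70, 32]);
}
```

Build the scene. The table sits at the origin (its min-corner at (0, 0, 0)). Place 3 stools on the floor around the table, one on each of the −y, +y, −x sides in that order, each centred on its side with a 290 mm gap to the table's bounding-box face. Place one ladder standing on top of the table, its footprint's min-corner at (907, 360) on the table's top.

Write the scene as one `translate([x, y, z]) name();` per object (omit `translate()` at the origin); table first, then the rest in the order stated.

table();
translate([735, -643, 0]) stool();
translate([735, 803, 0]) stool();
translate([-571, 80, 0]) stool();
translate([907, 360, 764]) ladder();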